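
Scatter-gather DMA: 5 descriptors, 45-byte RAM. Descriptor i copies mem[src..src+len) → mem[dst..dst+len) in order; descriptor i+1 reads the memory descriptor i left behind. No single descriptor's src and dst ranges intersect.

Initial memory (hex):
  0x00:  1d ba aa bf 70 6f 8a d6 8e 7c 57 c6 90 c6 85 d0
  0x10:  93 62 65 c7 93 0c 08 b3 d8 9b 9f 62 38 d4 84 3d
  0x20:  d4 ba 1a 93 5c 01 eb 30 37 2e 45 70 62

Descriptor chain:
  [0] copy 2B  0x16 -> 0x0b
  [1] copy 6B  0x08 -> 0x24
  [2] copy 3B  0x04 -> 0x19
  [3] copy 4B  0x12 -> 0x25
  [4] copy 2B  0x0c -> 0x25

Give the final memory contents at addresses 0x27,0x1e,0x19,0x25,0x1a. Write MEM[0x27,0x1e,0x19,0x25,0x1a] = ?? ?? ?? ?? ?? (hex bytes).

[0] 0x16->0x0b len=2 : 08 b3
[1] 0x08->0x24 len=6 : 8e 7c 57 08 b3 c6
[2] 0x04->0x19 len=3 : 70 6f 8a
[3] 0x12->0x25 len=4 : 65 c7 93 0c
[4] 0x0c->0x25 len=2 : b3 c6
query mem[0x27]=0x93, mem[0x1e]=0x84, mem[0x19]=0x70, mem[0x25]=0xb3, mem[0x1a]=0x6f

MEM[0x27,0x1e,0x19,0x25,0x1a] = 93 84 70 b3 6f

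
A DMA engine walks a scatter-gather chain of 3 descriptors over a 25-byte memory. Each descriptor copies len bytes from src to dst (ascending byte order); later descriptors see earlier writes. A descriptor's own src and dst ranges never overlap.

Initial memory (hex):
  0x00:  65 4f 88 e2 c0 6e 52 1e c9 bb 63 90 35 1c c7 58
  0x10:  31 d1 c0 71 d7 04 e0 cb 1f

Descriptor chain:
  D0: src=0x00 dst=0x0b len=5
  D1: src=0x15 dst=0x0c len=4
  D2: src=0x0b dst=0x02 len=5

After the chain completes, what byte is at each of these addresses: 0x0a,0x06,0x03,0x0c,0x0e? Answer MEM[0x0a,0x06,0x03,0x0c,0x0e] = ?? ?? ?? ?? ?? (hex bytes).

MEM[0x0a,0x06,0x03,0x0c,0x0e] = 63 1f 04 04 cb

  after D0: wrote 5B at 0x0b = 654f88e2c0
  after D1: wrote 4B at 0x0c = 04e0cb1f
  after D2: wrote 5B at 0x02 = 6504e0cb1f
query mem[0x0a]=0x63, mem[0x06]=0x1f, mem[0x03]=0x04, mem[0x0c]=0x04, mem[0x0e]=0xcb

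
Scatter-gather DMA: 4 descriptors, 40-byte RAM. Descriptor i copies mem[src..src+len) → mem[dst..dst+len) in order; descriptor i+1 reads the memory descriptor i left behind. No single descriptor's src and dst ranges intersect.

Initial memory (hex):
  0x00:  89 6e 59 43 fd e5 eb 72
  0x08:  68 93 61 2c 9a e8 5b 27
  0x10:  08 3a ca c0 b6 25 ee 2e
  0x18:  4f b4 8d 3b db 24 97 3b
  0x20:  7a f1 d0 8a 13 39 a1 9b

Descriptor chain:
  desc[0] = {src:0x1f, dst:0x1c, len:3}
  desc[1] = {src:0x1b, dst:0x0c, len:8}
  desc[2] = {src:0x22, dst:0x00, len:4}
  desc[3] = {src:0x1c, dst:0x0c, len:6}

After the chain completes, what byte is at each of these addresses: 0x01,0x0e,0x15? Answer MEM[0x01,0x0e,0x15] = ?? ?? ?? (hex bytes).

#0 dst[0x1c+3] := {0x3b,0x7a,0xf1}
#1 dst[0x0c+8] := {0x3b,0x3b,0x7a,0xf1,0x3b,0x7a,0xf1,0xd0}
#2 dst[0x00+4] := {0xd0,0x8a,0x13,0x39}
#3 dst[0x0c+6] := {0x3b,0x7a,0xf1,0x3b,0x7a,0xf1}
query mem[0x01]=0x8a, mem[0x0e]=0xf1, mem[0x15]=0x25

MEM[0x01,0x0e,0x15] = 8a f1 25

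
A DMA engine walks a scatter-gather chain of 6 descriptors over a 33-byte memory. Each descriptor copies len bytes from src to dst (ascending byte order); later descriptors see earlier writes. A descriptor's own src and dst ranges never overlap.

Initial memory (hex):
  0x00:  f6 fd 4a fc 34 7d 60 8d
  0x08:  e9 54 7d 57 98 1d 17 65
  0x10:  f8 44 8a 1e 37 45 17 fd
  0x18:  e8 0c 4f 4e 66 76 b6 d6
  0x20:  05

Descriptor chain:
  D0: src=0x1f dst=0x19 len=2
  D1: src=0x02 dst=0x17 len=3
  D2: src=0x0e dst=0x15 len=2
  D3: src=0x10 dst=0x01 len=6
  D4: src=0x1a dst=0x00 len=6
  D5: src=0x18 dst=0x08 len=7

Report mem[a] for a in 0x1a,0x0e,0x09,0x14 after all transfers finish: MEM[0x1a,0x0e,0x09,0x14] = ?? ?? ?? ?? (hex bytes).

MEM[0x1a,0x0e,0x09,0x14] = 05 b6 34 37

[0] 0x1f->0x19 len=2 : d6 05
[1] 0x02->0x17 len=3 : 4a fc 34
[2] 0x0e->0x15 len=2 : 17 65
[3] 0x10->0x01 len=6 : f8 44 8a 1e 37 17
[4] 0x1a->0x00 len=6 : 05 4e 66 76 b6 d6
[5] 0x18->0x08 len=7 : fc 34 05 4e 66 76 b6
query mem[0x1a]=0x05, mem[0x0e]=0xb6, mem[0x09]=0x34, mem[0x14]=0x37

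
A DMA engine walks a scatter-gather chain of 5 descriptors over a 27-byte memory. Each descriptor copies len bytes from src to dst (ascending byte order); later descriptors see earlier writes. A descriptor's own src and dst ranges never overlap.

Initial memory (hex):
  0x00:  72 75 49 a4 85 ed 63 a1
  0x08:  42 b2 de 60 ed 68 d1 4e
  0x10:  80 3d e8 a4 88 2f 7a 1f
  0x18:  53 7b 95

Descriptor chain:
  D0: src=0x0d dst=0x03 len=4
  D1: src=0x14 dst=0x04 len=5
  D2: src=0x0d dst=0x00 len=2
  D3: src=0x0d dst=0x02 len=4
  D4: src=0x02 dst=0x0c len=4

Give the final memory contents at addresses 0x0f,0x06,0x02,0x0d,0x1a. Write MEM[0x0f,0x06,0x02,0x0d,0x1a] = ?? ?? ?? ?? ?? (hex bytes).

  after D0: wrote 4B at 0x03 = 68d14e80
  after D1: wrote 5B at 0x04 = 882f7a1f53
  after D2: wrote 2B at 0x00 = 68d1
  after D3: wrote 4B at 0x02 = 68d14e80
  after D4: wrote 4B at 0x0c = 68d14e80
query mem[0x0f]=0x80, mem[0x06]=0x7a, mem[0x02]=0x68, mem[0x0d]=0xd1, mem[0x1a]=0x95

MEM[0x0f,0x06,0x02,0x0d,0x1a] = 80 7a 68 d1 95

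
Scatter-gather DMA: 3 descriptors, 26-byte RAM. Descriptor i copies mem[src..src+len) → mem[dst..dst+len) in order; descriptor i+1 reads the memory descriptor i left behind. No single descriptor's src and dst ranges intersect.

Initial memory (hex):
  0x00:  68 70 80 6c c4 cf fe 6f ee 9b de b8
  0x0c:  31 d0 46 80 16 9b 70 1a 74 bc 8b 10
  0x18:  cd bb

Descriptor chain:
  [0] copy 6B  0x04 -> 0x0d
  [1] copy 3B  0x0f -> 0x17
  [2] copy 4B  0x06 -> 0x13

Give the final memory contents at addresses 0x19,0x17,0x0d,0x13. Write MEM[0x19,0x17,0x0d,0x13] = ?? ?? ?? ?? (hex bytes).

MEM[0x19,0x17,0x0d,0x13] = ee fe c4 fe

D0: mem[0x0d..0x12] <- [c4 cf fe 6f ee 9b]
D1: mem[0x17..0x19] <- [fe 6f ee]
D2: mem[0x13..0x16] <- [fe 6f ee 9b]
query mem[0x19]=0xee, mem[0x17]=0xfe, mem[0x0d]=0xc4, mem[0x13]=0xfe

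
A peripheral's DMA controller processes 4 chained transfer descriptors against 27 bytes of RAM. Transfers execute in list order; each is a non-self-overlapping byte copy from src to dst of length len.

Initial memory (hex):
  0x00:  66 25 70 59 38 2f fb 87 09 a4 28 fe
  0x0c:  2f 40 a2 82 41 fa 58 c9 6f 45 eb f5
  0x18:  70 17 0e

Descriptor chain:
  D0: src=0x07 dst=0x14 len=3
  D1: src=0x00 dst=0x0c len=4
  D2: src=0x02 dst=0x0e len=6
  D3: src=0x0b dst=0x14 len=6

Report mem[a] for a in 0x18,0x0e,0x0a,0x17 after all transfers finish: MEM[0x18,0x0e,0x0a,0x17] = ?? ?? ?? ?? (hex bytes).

[0] 0x07->0x14 len=3 : 87 09 a4
[1] 0x00->0x0c len=4 : 66 25 70 59
[2] 0x02->0x0e len=6 : 70 59 38 2f fb 87
[3] 0x0b->0x14 len=6 : fe 66 25 70 59 38
query mem[0x18]=0x59, mem[0x0e]=0x70, mem[0x0a]=0x28, mem[0x17]=0x70

MEM[0x18,0x0e,0x0a,0x17] = 59 70 28 70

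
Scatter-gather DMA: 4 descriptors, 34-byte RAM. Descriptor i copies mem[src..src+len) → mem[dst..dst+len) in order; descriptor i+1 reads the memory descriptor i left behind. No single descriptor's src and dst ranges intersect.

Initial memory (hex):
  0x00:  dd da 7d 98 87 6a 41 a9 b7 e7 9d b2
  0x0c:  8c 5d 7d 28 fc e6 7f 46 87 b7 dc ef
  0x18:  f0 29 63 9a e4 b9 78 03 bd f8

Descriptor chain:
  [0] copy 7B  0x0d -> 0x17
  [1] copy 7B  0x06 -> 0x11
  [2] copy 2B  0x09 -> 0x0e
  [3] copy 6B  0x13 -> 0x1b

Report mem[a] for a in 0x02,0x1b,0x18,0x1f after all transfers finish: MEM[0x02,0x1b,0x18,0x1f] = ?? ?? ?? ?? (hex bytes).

  after D0: wrote 7B at 0x17 = 5d7d28fce67f46
  after D1: wrote 7B at 0x11 = 41a9b7e79db28c
  after D2: wrote 2B at 0x0e = e79d
  after D3: wrote 6B at 0x1b = b7e79db28c7d
query mem[0x02]=0x7d, mem[0x1b]=0xb7, mem[0x18]=0x7d, mem[0x1f]=0x8c

MEM[0x02,0x1b,0x18,0x1f] = 7d b7 7d 8c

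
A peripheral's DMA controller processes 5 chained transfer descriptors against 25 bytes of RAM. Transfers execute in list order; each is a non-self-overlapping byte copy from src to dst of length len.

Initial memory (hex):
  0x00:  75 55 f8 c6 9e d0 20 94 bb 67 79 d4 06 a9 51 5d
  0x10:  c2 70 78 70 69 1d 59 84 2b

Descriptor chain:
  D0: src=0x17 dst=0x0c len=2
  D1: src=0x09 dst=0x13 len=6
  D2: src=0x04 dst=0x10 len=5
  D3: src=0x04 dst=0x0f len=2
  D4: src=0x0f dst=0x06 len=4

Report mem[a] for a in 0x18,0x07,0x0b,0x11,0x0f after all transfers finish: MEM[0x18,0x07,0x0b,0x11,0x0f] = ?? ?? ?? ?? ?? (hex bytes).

MEM[0x18,0x07,0x0b,0x11,0x0f] = 51 d0 d4 d0 9e

#0 dst[0x0c+2] := {0x84,0x2b}
#1 dst[0x13+6] := {0x67,0x79,0xd4,0x84,0x2b,0x51}
#2 dst[0x10+5] := {0x9e,0xd0,0x20,0x94,0xbb}
#3 dst[0x0f+2] := {0x9e,0xd0}
#4 dst[0x06+4] := {0x9e,0xd0,0xd0,0x20}
query mem[0x18]=0x51, mem[0x07]=0xd0, mem[0x0b]=0xd4, mem[0x11]=0xd0, mem[0x0f]=0x9e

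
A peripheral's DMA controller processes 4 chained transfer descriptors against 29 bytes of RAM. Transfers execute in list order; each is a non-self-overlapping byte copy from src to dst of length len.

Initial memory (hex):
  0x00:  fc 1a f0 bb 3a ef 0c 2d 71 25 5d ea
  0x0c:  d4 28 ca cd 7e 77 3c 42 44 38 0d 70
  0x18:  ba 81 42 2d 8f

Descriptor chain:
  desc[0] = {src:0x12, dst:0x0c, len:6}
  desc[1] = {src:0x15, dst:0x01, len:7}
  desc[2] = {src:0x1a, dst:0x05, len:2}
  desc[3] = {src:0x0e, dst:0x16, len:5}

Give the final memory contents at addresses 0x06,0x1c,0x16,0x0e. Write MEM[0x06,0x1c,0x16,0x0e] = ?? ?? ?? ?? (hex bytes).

D0: mem[0x0c..0x11] <- [3c 42 44 38 0d 70]
D1: mem[0x01..0x07] <- [38 0d 70 ba 81 42 2d]
D2: mem[0x05..0x06] <- [42 2d]
D3: mem[0x16..0x1a] <- [44 38 0d 70 3c]
query mem[0x06]=0x2d, mem[0x1c]=0x8f, mem[0x16]=0x44, mem[0x0e]=0x44

MEM[0x06,0x1c,0x16,0x0e] = 2d 8f 44 44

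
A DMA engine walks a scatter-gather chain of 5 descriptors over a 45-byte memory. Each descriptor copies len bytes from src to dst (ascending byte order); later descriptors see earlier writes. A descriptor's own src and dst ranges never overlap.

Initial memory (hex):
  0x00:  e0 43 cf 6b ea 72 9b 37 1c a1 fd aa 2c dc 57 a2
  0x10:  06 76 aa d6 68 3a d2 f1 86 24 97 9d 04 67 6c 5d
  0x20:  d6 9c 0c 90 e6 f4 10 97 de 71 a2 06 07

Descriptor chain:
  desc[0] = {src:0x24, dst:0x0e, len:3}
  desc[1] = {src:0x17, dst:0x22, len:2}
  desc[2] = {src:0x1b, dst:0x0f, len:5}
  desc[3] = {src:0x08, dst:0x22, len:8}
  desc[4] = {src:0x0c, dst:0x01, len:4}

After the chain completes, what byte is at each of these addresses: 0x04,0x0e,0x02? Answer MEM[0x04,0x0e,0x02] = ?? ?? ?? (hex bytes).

MEM[0x04,0x0e,0x02] = 9d e6 dc

  after D0: wrote 3B at 0x0e = e6f410
  after D1: wrote 2B at 0x22 = f186
  after D2: wrote 5B at 0x0f = 9d04676c5d
  after D3: wrote 8B at 0x22 = 1ca1fdaa2cdce69d
  after D4: wrote 4B at 0x01 = 2cdce69d
query mem[0x04]=0x9d, mem[0x0e]=0xe6, mem[0x02]=0xdc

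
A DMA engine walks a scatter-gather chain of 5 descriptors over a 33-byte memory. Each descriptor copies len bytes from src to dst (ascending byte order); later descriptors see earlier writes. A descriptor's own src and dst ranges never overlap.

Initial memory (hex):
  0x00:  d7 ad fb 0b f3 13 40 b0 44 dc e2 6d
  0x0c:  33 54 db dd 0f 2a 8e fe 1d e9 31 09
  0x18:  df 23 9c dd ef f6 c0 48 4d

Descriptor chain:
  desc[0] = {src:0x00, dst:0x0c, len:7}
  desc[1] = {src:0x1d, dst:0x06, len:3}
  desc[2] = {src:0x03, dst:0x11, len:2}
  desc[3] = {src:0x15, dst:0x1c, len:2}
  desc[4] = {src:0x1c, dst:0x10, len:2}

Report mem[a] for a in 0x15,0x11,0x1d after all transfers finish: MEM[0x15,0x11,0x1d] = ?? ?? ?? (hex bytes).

MEM[0x15,0x11,0x1d] = e9 31 31

[0] 0x00->0x0c len=7 : d7 ad fb 0b f3 13 40
[1] 0x1d->0x06 len=3 : f6 c0 48
[2] 0x03->0x11 len=2 : 0b f3
[3] 0x15->0x1c len=2 : e9 31
[4] 0x1c->0x10 len=2 : e9 31
query mem[0x15]=0xe9, mem[0x11]=0x31, mem[0x1d]=0x31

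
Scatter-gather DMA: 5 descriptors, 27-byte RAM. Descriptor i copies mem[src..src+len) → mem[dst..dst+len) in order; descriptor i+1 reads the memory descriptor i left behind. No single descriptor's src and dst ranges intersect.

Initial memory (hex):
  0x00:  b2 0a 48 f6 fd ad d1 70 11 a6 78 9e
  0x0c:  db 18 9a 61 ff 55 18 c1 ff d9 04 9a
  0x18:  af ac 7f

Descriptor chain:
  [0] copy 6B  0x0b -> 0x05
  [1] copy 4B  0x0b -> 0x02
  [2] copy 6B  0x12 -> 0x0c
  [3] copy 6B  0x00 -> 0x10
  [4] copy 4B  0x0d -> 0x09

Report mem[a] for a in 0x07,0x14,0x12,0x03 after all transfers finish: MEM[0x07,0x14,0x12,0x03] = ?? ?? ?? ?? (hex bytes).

D0: mem[0x05..0x0a] <- [9e db 18 9a 61 ff]
D1: mem[0x02..0x05] <- [9e db 18 9a]
D2: mem[0x0c..0x11] <- [18 c1 ff d9 04 9a]
D3: mem[0x10..0x15] <- [b2 0a 9e db 18 9a]
D4: mem[0x09..0x0c] <- [c1 ff d9 b2]
query mem[0x07]=0x18, mem[0x14]=0x18, mem[0x12]=0x9e, mem[0x03]=0xdb

MEM[0x07,0x14,0x12,0x03] = 18 18 9e db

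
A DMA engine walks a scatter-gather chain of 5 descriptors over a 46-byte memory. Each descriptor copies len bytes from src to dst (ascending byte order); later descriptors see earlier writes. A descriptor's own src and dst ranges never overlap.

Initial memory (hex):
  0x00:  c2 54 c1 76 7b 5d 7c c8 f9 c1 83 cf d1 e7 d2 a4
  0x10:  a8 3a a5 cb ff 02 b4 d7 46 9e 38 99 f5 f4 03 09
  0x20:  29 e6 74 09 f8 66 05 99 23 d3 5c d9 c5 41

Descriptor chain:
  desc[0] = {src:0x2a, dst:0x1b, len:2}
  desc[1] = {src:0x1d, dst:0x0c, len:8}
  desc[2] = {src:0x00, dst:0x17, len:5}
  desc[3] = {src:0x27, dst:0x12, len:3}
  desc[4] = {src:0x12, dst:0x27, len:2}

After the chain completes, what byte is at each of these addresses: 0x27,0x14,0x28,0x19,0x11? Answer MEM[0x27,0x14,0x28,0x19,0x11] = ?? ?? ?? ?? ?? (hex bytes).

#0 dst[0x1b+2] := {0x5c,0xd9}
#1 dst[0x0c+8] := {0xf4,0x03,0x09,0x29,0xe6,0x74,0x09,0xf8}
#2 dst[0x17+5] := {0xc2,0x54,0xc1,0x76,0x7b}
#3 dst[0x12+3] := {0x99,0x23,0xd3}
#4 dst[0x27+2] := {0x99,0x23}
query mem[0x27]=0x99, mem[0x14]=0xd3, mem[0x28]=0x23, mem[0x19]=0xc1, mem[0x11]=0x74

MEM[0x27,0x14,0x28,0x19,0x11] = 99 d3 23 c1 74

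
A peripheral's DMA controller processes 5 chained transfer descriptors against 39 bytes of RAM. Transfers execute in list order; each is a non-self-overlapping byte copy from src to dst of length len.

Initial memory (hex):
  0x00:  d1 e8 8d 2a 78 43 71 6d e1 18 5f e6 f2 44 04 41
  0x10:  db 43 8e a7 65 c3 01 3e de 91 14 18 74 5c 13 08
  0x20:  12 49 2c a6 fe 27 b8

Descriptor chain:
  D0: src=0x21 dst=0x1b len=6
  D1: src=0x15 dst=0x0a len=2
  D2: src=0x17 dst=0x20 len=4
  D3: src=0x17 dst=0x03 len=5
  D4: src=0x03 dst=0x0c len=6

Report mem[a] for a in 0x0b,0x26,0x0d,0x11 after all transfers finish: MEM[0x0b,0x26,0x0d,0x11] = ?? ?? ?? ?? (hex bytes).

MEM[0x0b,0x26,0x0d,0x11] = 01 b8 de e1

D0: mem[0x1b..0x20] <- [49 2c a6 fe 27 b8]
D1: mem[0x0a..0x0b] <- [c3 01]
D2: mem[0x20..0x23] <- [3e de 91 14]
D3: mem[0x03..0x07] <- [3e de 91 14 49]
D4: mem[0x0c..0x11] <- [3e de 91 14 49 e1]
query mem[0x0b]=0x01, mem[0x26]=0xb8, mem[0x0d]=0xde, mem[0x11]=0xe1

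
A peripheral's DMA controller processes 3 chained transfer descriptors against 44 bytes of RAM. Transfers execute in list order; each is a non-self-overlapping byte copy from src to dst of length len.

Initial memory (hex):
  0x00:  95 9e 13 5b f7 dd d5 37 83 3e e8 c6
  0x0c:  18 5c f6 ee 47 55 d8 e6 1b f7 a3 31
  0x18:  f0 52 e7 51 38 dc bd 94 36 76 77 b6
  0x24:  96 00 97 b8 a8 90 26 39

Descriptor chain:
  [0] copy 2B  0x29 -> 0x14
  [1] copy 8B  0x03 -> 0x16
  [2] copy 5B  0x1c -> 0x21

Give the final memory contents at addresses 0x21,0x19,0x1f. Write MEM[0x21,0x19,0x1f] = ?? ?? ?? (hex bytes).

MEM[0x21,0x19,0x1f] = 3e d5 94

D0: mem[0x14..0x15] <- [90 26]
D1: mem[0x16..0x1d] <- [5b f7 dd d5 37 83 3e e8]
D2: mem[0x21..0x25] <- [3e e8 bd 94 36]
query mem[0x21]=0x3e, mem[0x19]=0xd5, mem[0x1f]=0x94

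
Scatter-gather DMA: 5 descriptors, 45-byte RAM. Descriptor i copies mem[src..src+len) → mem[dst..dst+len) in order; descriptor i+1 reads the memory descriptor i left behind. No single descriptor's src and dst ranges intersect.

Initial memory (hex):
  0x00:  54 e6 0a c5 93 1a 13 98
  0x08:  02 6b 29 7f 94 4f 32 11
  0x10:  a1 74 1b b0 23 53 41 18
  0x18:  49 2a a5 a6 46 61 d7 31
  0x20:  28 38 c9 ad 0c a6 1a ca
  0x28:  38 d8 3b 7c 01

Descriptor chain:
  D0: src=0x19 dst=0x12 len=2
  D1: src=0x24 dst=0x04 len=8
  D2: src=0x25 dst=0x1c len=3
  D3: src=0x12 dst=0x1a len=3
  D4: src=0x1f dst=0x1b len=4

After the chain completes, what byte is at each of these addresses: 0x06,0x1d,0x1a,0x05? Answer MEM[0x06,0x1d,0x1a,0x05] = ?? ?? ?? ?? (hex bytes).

MEM[0x06,0x1d,0x1a,0x05] = 1a 38 2a a6

[0] 0x19->0x12 len=2 : 2a a5
[1] 0x24->0x04 len=8 : 0c a6 1a ca 38 d8 3b 7c
[2] 0x25->0x1c len=3 : a6 1a ca
[3] 0x12->0x1a len=3 : 2a a5 23
[4] 0x1f->0x1b len=4 : 31 28 38 c9
query mem[0x06]=0x1a, mem[0x1d]=0x38, mem[0x1a]=0x2a, mem[0x05]=0xa6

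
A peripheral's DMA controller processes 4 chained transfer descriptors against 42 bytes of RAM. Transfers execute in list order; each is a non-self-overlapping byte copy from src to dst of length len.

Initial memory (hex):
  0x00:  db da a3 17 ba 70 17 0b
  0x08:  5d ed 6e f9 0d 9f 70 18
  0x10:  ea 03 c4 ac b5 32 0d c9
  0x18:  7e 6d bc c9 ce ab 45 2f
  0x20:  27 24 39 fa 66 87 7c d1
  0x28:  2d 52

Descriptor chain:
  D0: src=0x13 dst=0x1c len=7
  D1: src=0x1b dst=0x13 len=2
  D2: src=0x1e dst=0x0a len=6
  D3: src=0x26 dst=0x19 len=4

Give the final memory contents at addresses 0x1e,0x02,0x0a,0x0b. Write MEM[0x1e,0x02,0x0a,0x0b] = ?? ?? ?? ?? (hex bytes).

MEM[0x1e,0x02,0x0a,0x0b] = 32 a3 32 0d

[0] 0x13->0x1c len=7 : ac b5 32 0d c9 7e 6d
[1] 0x1b->0x13 len=2 : c9 ac
[2] 0x1e->0x0a len=6 : 32 0d c9 7e 6d fa
[3] 0x26->0x19 len=4 : 7c d1 2d 52
query mem[0x1e]=0x32, mem[0x02]=0xa3, mem[0x0a]=0x32, mem[0x0b]=0x0d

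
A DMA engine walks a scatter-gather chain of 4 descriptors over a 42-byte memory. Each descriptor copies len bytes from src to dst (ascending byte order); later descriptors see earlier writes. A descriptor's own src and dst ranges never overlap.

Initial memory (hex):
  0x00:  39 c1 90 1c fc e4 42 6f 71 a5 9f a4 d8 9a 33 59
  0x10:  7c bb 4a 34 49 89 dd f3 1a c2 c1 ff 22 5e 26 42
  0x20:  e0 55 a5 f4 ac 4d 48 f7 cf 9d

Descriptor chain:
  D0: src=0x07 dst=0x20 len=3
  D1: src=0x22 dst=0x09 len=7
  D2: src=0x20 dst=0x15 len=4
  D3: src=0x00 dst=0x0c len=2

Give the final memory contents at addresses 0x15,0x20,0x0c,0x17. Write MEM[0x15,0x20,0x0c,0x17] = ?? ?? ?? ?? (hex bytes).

MEM[0x15,0x20,0x0c,0x17] = 6f 6f 39 a5

D0: mem[0x20..0x22] <- [6f 71 a5]
D1: mem[0x09..0x0f] <- [a5 f4 ac 4d 48 f7 cf]
D2: mem[0x15..0x18] <- [6f 71 a5 f4]
D3: mem[0x0c..0x0d] <- [39 c1]
query mem[0x15]=0x6f, mem[0x20]=0x6f, mem[0x0c]=0x39, mem[0x17]=0xa5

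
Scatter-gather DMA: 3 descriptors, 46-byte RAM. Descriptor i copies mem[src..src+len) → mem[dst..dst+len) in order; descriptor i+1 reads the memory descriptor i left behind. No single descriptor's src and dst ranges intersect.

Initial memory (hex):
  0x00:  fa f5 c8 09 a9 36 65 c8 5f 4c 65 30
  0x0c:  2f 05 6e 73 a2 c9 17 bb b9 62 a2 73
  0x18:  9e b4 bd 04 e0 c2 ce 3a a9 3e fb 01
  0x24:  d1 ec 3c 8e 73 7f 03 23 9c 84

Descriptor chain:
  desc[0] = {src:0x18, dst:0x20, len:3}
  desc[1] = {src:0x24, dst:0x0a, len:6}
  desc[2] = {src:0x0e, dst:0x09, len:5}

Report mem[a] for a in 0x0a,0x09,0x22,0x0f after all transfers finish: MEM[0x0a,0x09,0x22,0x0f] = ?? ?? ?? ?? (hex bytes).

MEM[0x0a,0x09,0x22,0x0f] = 7f 73 bd 7f

  after D0: wrote 3B at 0x20 = 9eb4bd
  after D1: wrote 6B at 0x0a = d1ec3c8e737f
  after D2: wrote 5B at 0x09 = 737fa2c917
query mem[0x0a]=0x7f, mem[0x09]=0x73, mem[0x22]=0xbd, mem[0x0f]=0x7f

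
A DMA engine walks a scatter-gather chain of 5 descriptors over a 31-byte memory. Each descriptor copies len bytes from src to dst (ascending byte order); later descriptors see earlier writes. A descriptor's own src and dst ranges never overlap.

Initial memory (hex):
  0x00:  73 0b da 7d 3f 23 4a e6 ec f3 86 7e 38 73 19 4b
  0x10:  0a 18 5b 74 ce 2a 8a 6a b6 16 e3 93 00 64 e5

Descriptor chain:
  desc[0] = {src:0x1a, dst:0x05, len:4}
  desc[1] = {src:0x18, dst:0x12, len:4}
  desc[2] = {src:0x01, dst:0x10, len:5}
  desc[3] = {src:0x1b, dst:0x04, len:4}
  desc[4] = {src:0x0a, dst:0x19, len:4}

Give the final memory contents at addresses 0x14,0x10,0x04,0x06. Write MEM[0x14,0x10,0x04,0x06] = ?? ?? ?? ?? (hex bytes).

[0] 0x1a->0x05 len=4 : e3 93 00 64
[1] 0x18->0x12 len=4 : b6 16 e3 93
[2] 0x01->0x10 len=5 : 0b da 7d 3f e3
[3] 0x1b->0x04 len=4 : 93 00 64 e5
[4] 0x0a->0x19 len=4 : 86 7e 38 73
query mem[0x14]=0xe3, mem[0x10]=0x0b, mem[0x04]=0x93, mem[0x06]=0x64

MEM[0x14,0x10,0x04,0x06] = e3 0b 93 64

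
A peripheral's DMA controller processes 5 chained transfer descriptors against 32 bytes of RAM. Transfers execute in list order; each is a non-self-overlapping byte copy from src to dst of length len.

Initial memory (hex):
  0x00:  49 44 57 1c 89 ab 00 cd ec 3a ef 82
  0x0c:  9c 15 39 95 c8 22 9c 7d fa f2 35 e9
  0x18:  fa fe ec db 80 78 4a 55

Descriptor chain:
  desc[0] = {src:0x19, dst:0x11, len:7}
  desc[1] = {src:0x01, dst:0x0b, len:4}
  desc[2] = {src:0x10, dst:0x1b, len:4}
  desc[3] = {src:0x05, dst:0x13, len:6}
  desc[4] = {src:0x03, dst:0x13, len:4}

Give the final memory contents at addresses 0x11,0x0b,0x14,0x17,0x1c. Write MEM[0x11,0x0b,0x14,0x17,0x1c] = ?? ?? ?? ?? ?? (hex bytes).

MEM[0x11,0x0b,0x14,0x17,0x1c] = fe 44 89 3a fe

[0] 0x19->0x11 len=7 : fe ec db 80 78 4a 55
[1] 0x01->0x0b len=4 : 44 57 1c 89
[2] 0x10->0x1b len=4 : c8 fe ec db
[3] 0x05->0x13 len=6 : ab 00 cd ec 3a ef
[4] 0x03->0x13 len=4 : 1c 89 ab 00
query mem[0x11]=0xfe, mem[0x0b]=0x44, mem[0x14]=0x89, mem[0x17]=0x3a, mem[0x1c]=0xfe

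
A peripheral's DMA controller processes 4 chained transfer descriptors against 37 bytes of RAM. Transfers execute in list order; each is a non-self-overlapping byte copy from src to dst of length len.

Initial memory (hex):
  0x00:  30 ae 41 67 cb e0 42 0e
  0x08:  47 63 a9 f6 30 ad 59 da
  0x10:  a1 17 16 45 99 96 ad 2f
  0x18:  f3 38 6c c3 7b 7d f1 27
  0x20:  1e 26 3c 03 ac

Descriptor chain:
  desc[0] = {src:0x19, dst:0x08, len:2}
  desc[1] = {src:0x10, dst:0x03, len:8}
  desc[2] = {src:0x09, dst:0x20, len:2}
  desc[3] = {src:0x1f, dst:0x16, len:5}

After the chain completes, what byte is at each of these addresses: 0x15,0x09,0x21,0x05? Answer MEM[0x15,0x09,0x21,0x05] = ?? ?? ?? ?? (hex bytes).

[0] 0x19->0x08 len=2 : 38 6c
[1] 0x10->0x03 len=8 : a1 17 16 45 99 96 ad 2f
[2] 0x09->0x20 len=2 : ad 2f
[3] 0x1f->0x16 len=5 : 27 ad 2f 3c 03
query mem[0x15]=0x96, mem[0x09]=0xad, mem[0x21]=0x2f, mem[0x05]=0x16

MEM[0x15,0x09,0x21,0x05] = 96 ad 2f 16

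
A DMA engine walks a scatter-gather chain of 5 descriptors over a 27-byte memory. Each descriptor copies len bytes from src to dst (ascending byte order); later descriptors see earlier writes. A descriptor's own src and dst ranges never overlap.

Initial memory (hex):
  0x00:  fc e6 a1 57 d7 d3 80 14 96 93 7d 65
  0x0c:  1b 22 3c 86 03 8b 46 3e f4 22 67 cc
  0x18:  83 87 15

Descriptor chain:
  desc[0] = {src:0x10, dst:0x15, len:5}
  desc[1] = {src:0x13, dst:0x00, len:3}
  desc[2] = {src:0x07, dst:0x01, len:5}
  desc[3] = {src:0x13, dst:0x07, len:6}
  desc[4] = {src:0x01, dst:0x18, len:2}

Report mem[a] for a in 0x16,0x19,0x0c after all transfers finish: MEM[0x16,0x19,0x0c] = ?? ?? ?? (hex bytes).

[0] 0x10->0x15 len=5 : 03 8b 46 3e f4
[1] 0x13->0x00 len=3 : 3e f4 03
[2] 0x07->0x01 len=5 : 14 96 93 7d 65
[3] 0x13->0x07 len=6 : 3e f4 03 8b 46 3e
[4] 0x01->0x18 len=2 : 14 96
query mem[0x16]=0x8b, mem[0x19]=0x96, mem[0x0c]=0x3e

MEM[0x16,0x19,0x0c] = 8b 96 3e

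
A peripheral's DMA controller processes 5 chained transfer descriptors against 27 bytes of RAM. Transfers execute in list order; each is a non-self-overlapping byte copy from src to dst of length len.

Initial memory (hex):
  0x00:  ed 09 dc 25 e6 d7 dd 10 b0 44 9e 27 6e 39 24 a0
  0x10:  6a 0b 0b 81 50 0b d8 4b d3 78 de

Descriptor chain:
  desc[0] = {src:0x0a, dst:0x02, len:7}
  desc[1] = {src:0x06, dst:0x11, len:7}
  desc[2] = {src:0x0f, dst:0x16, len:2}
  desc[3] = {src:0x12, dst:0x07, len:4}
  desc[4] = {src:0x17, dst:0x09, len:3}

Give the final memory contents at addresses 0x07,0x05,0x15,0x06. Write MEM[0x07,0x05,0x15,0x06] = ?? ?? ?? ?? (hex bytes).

#0 dst[0x02+7] := {0x9e,0x27,0x6e,0x39,0x24,0xa0,0x6a}
#1 dst[0x11+7] := {0x24,0xa0,0x6a,0x44,0x9e,0x27,0x6e}
#2 dst[0x16+2] := {0xa0,0x6a}
#3 dst[0x07+4] := {0xa0,0x6a,0x44,0x9e}
#4 dst[0x09+3] := {0x6a,0xd3,0x78}
query mem[0x07]=0xa0, mem[0x05]=0x39, mem[0x15]=0x9e, mem[0x06]=0x24

MEM[0x07,0x05,0x15,0x06] = a0 39 9e 24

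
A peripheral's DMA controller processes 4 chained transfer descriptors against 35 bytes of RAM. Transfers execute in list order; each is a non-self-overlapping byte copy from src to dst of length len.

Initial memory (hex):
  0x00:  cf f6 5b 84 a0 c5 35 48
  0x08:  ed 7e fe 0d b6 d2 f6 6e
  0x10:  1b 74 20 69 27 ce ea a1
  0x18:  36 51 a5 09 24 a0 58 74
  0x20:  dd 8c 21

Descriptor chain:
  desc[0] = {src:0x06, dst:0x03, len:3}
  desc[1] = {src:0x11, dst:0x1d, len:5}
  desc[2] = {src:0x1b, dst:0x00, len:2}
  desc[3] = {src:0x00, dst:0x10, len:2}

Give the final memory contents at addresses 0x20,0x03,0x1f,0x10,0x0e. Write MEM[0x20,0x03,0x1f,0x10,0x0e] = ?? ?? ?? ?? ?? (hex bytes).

MEM[0x20,0x03,0x1f,0x10,0x0e] = 27 35 69 09 f6

[0] 0x06->0x03 len=3 : 35 48 ed
[1] 0x11->0x1d len=5 : 74 20 69 27 ce
[2] 0x1b->0x00 len=2 : 09 24
[3] 0x00->0x10 len=2 : 09 24
query mem[0x20]=0x27, mem[0x03]=0x35, mem[0x1f]=0x69, mem[0x10]=0x09, mem[0x0e]=0xf6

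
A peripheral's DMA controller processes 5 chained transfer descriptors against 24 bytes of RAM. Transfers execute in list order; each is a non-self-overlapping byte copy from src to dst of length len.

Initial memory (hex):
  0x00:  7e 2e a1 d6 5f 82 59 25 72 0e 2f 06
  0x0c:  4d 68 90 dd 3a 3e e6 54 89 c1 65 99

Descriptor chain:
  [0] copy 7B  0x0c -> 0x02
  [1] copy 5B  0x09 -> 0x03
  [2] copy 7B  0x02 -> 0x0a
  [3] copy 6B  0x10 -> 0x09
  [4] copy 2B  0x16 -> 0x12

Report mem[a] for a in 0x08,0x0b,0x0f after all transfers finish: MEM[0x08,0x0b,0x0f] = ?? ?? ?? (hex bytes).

[0] 0x0c->0x02 len=7 : 4d 68 90 dd 3a 3e e6
[1] 0x09->0x03 len=5 : 0e 2f 06 4d 68
[2] 0x02->0x0a len=7 : 4d 0e 2f 06 4d 68 e6
[3] 0x10->0x09 len=6 : e6 3e e6 54 89 c1
[4] 0x16->0x12 len=2 : 65 99
query mem[0x08]=0xe6, mem[0x0b]=0xe6, mem[0x0f]=0x68

MEM[0x08,0x0b,0x0f] = e6 e6 68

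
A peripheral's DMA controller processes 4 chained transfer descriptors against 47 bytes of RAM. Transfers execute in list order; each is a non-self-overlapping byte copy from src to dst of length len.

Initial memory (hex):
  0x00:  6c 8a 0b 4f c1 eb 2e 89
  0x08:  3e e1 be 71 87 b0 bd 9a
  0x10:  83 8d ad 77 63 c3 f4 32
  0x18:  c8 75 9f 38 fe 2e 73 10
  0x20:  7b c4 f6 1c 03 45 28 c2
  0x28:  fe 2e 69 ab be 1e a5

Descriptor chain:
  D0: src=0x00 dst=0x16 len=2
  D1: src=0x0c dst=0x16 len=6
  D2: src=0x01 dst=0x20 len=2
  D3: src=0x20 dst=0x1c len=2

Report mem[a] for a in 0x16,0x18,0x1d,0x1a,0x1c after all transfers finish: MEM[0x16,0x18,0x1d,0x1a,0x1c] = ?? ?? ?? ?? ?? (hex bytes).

#0 dst[0x16+2] := {0x6c,0x8a}
#1 dst[0x16+6] := {0x87,0xb0,0xbd,0x9a,0x83,0x8d}
#2 dst[0x20+2] := {0x8a,0x0b}
#3 dst[0x1c+2] := {0x8a,0x0b}
query mem[0x16]=0x87, mem[0x18]=0xbd, mem[0x1d]=0x0b, mem[0x1a]=0x83, mem[0x1c]=0x8a

MEM[0x16,0x18,0x1d,0x1a,0x1c] = 87 bd 0b 83 8a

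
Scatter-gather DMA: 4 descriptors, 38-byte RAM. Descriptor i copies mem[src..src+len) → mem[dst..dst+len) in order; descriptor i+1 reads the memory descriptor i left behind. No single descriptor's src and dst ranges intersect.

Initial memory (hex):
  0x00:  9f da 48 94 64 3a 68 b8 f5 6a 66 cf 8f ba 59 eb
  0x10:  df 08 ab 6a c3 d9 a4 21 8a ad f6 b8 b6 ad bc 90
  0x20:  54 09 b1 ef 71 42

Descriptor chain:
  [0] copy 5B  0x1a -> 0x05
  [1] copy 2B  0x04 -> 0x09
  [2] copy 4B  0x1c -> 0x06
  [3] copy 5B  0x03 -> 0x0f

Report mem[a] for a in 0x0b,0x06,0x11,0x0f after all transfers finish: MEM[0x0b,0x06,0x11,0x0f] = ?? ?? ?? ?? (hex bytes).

MEM[0x0b,0x06,0x11,0x0f] = cf b6 f6 94

D0: mem[0x05..0x09] <- [f6 b8 b6 ad bc]
D1: mem[0x09..0x0a] <- [64 f6]
D2: mem[0x06..0x09] <- [b6 ad bc 90]
D3: mem[0x0f..0x13] <- [94 64 f6 b6 ad]
query mem[0x0b]=0xcf, mem[0x06]=0xb6, mem[0x11]=0xf6, mem[0x0f]=0x94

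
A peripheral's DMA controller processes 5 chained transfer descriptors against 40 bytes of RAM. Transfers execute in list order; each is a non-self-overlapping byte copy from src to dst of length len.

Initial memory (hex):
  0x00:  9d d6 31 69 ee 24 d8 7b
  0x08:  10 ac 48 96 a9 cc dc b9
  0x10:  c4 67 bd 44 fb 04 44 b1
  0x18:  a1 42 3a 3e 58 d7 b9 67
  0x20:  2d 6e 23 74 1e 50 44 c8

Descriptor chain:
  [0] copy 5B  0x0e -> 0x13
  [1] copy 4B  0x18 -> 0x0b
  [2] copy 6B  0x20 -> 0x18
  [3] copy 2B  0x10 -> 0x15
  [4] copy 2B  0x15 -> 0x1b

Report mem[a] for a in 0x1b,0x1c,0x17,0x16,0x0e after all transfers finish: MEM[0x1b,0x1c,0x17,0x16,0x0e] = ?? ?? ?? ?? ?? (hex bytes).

D0: mem[0x13..0x17] <- [dc b9 c4 67 bd]
D1: mem[0x0b..0x0e] <- [a1 42 3a 3e]
D2: mem[0x18..0x1d] <- [2d 6e 23 74 1e 50]
D3: mem[0x15..0x16] <- [c4 67]
D4: mem[0x1b..0x1c] <- [c4 67]
query mem[0x1b]=0xc4, mem[0x1c]=0x67, mem[0x17]=0xbd, mem[0x16]=0x67, mem[0x0e]=0x3e

MEM[0x1b,0x1c,0x17,0x16,0x0e] = c4 67 bd 67 3e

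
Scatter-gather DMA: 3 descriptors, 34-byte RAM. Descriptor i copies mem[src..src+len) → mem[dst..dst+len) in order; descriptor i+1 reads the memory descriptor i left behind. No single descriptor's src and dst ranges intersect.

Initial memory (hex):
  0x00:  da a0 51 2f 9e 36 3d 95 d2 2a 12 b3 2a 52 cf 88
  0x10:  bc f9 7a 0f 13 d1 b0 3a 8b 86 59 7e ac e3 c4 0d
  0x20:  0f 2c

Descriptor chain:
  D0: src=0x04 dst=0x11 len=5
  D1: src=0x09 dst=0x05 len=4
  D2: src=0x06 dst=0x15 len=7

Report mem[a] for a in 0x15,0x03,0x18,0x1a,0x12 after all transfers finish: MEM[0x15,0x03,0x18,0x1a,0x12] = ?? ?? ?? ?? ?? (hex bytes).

#0 dst[0x11+5] := {0x9e,0x36,0x3d,0x95,0xd2}
#1 dst[0x05+4] := {0x2a,0x12,0xb3,0x2a}
#2 dst[0x15+7] := {0x12,0xb3,0x2a,0x2a,0x12,0xb3,0x2a}
query mem[0x15]=0x12, mem[0x03]=0x2f, mem[0x18]=0x2a, mem[0x1a]=0xb3, mem[0x12]=0x36

MEM[0x15,0x03,0x18,0x1a,0x12] = 12 2f 2a b3 36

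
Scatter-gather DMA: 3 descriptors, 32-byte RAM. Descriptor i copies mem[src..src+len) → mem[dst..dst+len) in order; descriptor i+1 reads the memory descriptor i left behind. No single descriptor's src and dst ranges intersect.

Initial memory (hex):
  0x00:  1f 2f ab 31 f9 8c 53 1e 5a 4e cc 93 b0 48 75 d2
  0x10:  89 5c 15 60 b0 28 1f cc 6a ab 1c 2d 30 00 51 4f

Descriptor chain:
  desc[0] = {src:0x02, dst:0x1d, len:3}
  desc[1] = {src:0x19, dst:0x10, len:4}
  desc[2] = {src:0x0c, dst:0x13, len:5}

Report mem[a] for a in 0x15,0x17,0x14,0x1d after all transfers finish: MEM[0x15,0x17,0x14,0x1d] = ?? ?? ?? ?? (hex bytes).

  after D0: wrote 3B at 0x1d = ab31f9
  after D1: wrote 4B at 0x10 = ab1c2d30
  after D2: wrote 5B at 0x13 = b04875d2ab
query mem[0x15]=0x75, mem[0x17]=0xab, mem[0x14]=0x48, mem[0x1d]=0xab

MEM[0x15,0x17,0x14,0x1d] = 75 ab 48 ab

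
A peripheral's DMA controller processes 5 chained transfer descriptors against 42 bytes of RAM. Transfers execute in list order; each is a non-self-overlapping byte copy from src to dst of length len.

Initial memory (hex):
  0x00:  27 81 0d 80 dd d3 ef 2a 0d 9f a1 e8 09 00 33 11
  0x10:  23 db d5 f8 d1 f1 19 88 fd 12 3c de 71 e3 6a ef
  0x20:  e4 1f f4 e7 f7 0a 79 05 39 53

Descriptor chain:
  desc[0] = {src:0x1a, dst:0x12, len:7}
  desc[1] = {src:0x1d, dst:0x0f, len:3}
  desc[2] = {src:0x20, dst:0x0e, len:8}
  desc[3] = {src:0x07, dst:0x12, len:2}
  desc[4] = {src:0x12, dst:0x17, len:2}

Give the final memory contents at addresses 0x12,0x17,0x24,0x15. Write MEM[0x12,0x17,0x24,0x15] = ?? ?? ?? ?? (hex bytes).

D0: mem[0x12..0x18] <- [3c de 71 e3 6a ef e4]
D1: mem[0x0f..0x11] <- [e3 6a ef]
D2: mem[0x0e..0x15] <- [e4 1f f4 e7 f7 0a 79 05]
D3: mem[0x12..0x13] <- [2a 0d]
D4: mem[0x17..0x18] <- [2a 0d]
query mem[0x12]=0x2a, mem[0x17]=0x2a, mem[0x24]=0xf7, mem[0x15]=0x05

MEM[0x12,0x17,0x24,0x15] = 2a 2a f7 05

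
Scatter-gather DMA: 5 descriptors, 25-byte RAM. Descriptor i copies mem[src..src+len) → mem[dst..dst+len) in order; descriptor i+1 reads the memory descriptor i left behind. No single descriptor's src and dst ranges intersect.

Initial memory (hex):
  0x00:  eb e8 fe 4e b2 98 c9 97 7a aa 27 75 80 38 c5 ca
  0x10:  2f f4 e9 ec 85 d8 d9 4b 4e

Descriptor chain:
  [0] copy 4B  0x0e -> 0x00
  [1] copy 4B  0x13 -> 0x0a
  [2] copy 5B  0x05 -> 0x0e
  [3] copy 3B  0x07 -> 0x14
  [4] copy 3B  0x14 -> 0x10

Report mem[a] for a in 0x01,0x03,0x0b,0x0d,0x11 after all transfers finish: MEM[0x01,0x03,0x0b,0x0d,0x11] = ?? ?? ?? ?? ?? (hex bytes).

MEM[0x01,0x03,0x0b,0x0d,0x11] = ca f4 85 d9 7a

#0 dst[0x00+4] := {0xc5,0xca,0x2f,0xf4}
#1 dst[0x0a+4] := {0xec,0x85,0xd8,0xd9}
#2 dst[0x0e+5] := {0x98,0xc9,0x97,0x7a,0xaa}
#3 dst[0x14+3] := {0x97,0x7a,0xaa}
#4 dst[0x10+3] := {0x97,0x7a,0xaa}
query mem[0x01]=0xca, mem[0x03]=0xf4, mem[0x0b]=0x85, mem[0x0d]=0xd9, mem[0x11]=0x7a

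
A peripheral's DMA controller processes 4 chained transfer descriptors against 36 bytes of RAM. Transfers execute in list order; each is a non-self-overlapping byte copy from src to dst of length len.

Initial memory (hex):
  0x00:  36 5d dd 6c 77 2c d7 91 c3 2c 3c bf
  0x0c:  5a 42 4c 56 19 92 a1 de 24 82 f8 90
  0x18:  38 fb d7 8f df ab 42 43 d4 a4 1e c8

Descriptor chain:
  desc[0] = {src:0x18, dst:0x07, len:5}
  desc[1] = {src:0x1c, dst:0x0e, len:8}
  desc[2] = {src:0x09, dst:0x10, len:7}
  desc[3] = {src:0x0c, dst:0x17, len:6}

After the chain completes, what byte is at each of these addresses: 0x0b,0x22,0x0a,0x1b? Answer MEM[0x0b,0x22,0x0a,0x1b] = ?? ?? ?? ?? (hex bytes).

#0 dst[0x07+5] := {0x38,0xfb,0xd7,0x8f,0xdf}
#1 dst[0x0e+8] := {0xdf,0xab,0x42,0x43,0xd4,0xa4,0x1e,0xc8}
#2 dst[0x10+7] := {0xd7,0x8f,0xdf,0x5a,0x42,0xdf,0xab}
#3 dst[0x17+6] := {0x5a,0x42,0xdf,0xab,0xd7,0x8f}
query mem[0x0b]=0xdf, mem[0x22]=0x1e, mem[0x0a]=0x8f, mem[0x1b]=0xd7

MEM[0x0b,0x22,0x0a,0x1b] = df 1e 8f d7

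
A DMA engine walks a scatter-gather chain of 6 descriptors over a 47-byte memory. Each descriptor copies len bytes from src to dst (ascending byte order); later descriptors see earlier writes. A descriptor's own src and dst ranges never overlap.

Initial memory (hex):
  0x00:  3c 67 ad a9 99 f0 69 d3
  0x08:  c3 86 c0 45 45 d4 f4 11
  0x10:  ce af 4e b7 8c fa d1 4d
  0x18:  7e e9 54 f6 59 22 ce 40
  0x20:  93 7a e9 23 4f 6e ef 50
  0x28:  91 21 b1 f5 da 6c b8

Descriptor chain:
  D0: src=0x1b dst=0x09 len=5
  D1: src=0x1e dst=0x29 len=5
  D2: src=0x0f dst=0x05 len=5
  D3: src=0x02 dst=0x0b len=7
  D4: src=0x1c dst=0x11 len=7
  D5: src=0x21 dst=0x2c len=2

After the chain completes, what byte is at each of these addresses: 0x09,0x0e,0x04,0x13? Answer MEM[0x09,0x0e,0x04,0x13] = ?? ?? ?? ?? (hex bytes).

MEM[0x09,0x0e,0x04,0x13] = b7 11 99 ce

D0: mem[0x09..0x0d] <- [f6 59 22 ce 40]
D1: mem[0x29..0x2d] <- [ce 40 93 7a e9]
D2: mem[0x05..0x09] <- [11 ce af 4e b7]
D3: mem[0x0b..0x11] <- [ad a9 99 11 ce af 4e]
D4: mem[0x11..0x17] <- [59 22 ce 40 93 7a e9]
D5: mem[0x2c..0x2d] <- [7a e9]
query mem[0x09]=0xb7, mem[0x0e]=0x11, mem[0x04]=0x99, mem[0x13]=0xce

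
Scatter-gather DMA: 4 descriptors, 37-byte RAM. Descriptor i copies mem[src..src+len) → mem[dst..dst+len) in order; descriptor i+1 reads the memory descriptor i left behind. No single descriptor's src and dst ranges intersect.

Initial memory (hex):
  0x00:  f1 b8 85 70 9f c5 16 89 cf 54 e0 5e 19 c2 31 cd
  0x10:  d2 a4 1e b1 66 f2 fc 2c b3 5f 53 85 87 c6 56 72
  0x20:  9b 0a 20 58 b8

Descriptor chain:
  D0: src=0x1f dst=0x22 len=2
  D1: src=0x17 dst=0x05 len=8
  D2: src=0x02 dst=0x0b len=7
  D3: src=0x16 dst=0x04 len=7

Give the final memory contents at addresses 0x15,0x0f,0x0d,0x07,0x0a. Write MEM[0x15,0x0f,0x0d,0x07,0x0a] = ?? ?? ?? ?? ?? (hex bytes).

MEM[0x15,0x0f,0x0d,0x07,0x0a] = f2 b3 9f 5f 87

#0 dst[0x22+2] := {0x72,0x9b}
#1 dst[0x05+8] := {0x2c,0xb3,0x5f,0x53,0x85,0x87,0xc6,0x56}
#2 dst[0x0b+7] := {0x85,0x70,0x9f,0x2c,0xb3,0x5f,0x53}
#3 dst[0x04+7] := {0xfc,0x2c,0xb3,0x5f,0x53,0x85,0x87}
query mem[0x15]=0xf2, mem[0x0f]=0xb3, mem[0x0d]=0x9f, mem[0x07]=0x5f, mem[0x0a]=0x87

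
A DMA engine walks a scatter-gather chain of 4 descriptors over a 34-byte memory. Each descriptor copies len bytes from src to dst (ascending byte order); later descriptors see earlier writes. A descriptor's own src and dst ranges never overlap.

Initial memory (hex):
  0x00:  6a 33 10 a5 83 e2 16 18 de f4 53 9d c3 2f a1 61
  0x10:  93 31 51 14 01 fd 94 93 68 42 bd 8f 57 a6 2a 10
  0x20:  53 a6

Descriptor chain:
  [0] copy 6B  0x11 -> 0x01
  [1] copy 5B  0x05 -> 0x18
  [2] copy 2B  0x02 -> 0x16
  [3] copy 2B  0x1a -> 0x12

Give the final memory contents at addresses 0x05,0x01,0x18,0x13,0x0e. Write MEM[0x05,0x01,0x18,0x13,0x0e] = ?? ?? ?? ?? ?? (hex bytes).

D0: mem[0x01..0x06] <- [31 51 14 01 fd 94]
D1: mem[0x18..0x1c] <- [fd 94 18 de f4]
D2: mem[0x16..0x17] <- [51 14]
D3: mem[0x12..0x13] <- [18 de]
query mem[0x05]=0xfd, mem[0x01]=0x31, mem[0x18]=0xfd, mem[0x13]=0xde, mem[0x0e]=0xa1

MEM[0x05,0x01,0x18,0x13,0x0e] = fd 31 fd de a1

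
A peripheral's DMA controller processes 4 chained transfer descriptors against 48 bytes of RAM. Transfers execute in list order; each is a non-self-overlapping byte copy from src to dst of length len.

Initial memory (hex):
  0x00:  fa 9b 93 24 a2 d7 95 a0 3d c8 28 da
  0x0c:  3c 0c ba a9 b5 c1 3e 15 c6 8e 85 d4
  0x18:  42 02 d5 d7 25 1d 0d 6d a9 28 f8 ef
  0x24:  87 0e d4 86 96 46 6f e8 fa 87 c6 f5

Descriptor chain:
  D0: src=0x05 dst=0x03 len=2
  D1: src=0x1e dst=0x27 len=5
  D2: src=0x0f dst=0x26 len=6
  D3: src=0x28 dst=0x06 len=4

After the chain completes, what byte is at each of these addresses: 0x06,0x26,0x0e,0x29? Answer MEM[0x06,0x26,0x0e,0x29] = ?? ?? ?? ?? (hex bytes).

#0 dst[0x03+2] := {0xd7,0x95}
#1 dst[0x27+5] := {0x0d,0x6d,0xa9,0x28,0xf8}
#2 dst[0x26+6] := {0xa9,0xb5,0xc1,0x3e,0x15,0xc6}
#3 dst[0x06+4] := {0xc1,0x3e,0x15,0xc6}
query mem[0x06]=0xc1, mem[0x26]=0xa9, mem[0x0e]=0xba, mem[0x29]=0x3e

MEM[0x06,0x26,0x0e,0x29] = c1 a9 ba 3e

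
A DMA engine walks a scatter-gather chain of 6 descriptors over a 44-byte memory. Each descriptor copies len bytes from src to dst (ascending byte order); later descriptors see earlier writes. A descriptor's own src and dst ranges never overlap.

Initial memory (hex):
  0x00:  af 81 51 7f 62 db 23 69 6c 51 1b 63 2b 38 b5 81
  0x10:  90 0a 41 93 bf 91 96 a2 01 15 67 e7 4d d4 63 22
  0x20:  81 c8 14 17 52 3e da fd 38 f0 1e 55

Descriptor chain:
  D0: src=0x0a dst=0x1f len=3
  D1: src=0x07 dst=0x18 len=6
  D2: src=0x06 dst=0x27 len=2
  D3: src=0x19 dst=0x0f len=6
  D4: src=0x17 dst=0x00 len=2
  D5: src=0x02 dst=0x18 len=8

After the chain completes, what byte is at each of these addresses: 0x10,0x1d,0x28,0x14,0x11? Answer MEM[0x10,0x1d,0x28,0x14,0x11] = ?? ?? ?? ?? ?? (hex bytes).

MEM[0x10,0x1d,0x28,0x14,0x11] = 51 69 69 63 1b

D0: mem[0x1f..0x21] <- [1b 63 2b]
D1: mem[0x18..0x1d] <- [69 6c 51 1b 63 2b]
D2: mem[0x27..0x28] <- [23 69]
D3: mem[0x0f..0x14] <- [6c 51 1b 63 2b 63]
D4: mem[0x00..0x01] <- [a2 69]
D5: mem[0x18..0x1f] <- [51 7f 62 db 23 69 6c 51]
query mem[0x10]=0x51, mem[0x1d]=0x69, mem[0x28]=0x69, mem[0x14]=0x63, mem[0x11]=0x1b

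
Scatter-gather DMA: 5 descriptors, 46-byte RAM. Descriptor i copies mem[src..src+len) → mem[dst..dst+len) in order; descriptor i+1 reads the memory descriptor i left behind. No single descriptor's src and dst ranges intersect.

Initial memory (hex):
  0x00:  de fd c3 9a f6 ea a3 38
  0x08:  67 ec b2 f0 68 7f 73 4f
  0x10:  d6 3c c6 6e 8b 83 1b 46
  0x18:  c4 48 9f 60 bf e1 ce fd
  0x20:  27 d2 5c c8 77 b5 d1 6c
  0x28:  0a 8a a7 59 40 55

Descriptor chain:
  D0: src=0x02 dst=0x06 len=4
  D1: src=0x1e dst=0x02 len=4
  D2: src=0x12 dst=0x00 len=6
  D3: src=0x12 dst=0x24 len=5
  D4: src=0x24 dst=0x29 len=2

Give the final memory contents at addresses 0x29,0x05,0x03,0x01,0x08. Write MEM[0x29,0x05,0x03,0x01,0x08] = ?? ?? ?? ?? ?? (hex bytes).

MEM[0x29,0x05,0x03,0x01,0x08] = c6 46 83 6e f6

[0] 0x02->0x06 len=4 : c3 9a f6 ea
[1] 0x1e->0x02 len=4 : ce fd 27 d2
[2] 0x12->0x00 len=6 : c6 6e 8b 83 1b 46
[3] 0x12->0x24 len=5 : c6 6e 8b 83 1b
[4] 0x24->0x29 len=2 : c6 6e
query mem[0x29]=0xc6, mem[0x05]=0x46, mem[0x03]=0x83, mem[0x01]=0x6e, mem[0x08]=0xf6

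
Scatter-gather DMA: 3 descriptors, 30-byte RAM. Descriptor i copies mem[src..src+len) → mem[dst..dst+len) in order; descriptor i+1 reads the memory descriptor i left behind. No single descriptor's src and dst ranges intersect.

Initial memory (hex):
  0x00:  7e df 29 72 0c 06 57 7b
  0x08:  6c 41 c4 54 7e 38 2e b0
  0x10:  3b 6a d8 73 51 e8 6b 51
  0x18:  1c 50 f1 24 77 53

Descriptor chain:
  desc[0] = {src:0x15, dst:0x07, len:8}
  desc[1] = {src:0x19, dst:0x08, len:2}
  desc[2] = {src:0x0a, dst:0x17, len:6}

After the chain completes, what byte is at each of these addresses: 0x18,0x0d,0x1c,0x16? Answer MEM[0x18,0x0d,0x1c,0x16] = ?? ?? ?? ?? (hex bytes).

MEM[0x18,0x0d,0x1c,0x16] = 50 24 b0 6b

D0: mem[0x07..0x0e] <- [e8 6b 51 1c 50 f1 24 77]
D1: mem[0x08..0x09] <- [50 f1]
D2: mem[0x17..0x1c] <- [1c 50 f1 24 77 b0]
query mem[0x18]=0x50, mem[0x0d]=0x24, mem[0x1c]=0xb0, mem[0x16]=0x6b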